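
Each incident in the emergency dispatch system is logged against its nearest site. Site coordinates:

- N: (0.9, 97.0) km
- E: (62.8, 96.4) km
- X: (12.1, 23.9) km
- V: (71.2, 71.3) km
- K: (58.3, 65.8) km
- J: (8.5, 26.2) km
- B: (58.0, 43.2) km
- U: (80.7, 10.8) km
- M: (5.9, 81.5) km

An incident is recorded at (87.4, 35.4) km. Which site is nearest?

U

Squared distances to each site:
N: 11276.810; E: 4326.160; X: 5802.340; V: 1551.250; K: 1770.970; J: 6309.850; B: 925.200; U: 650.050; M: 8767.460.
Minimum at U.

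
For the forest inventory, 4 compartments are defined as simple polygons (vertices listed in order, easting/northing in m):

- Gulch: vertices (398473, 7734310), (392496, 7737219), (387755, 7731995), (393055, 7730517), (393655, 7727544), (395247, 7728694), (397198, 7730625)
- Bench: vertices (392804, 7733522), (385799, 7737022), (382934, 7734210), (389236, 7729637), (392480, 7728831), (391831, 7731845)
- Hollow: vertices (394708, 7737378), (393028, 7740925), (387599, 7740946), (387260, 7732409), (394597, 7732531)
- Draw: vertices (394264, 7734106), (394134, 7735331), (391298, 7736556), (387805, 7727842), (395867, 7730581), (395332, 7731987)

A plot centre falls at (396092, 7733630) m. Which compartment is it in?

Cast a ray rightward from (396092, 7733630). For each polygon, the edges (by vertex number in listed order) whose endpoints lie on opposite sides of northing = 7733630, where each meets that height, and whether that is right or left of the point:
Gulch: 2–3 at easting≈389238.8 (left), 7–1 at easting≈398237.7 (right) → 1 crossing.
Bench: 1–2 at easting≈392587.8 (left), 3–4 at easting≈383733.3 (left) → 0 crossings.
Hollow: 3–4 at easting≈387308.5 (left), 5–1 at easting≈394622.2 (left) → 0 crossings.
Draw: 3–4 at easting≈390125.1 (left), 6–1 at easting≈394503.9 (left) → 0 crossings.
Only Gulch has an odd count, so the point is inside Gulch.

Gulch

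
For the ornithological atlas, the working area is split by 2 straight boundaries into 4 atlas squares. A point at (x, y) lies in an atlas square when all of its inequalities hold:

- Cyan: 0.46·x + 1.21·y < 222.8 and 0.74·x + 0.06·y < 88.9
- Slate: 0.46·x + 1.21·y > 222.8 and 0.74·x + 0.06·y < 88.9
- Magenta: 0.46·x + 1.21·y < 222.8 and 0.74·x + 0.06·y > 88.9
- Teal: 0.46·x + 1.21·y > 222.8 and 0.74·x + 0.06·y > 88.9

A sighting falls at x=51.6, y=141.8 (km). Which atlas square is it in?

Cyan

0.46·51.6 + 1.21·141.8 = 195.314, which is < 222.8
0.74·51.6 + 0.06·141.8 = 46.692, which is < 88.9
This sign pattern matches Cyan.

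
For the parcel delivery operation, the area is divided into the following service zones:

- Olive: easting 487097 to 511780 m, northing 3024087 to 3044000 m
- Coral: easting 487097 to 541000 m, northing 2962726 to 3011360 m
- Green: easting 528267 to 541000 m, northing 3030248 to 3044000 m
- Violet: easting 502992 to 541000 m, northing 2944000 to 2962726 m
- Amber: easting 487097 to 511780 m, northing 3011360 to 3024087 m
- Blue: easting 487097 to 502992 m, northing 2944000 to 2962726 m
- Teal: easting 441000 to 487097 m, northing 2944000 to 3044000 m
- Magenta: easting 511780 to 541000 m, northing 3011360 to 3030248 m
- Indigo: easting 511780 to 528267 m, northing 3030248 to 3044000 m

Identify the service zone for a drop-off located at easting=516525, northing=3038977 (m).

The point has easting = 516525 and northing = 3038977.
Only Indigo satisfies 511780 ≤ easting ≤ 528267 and 3030248 ≤ northing ≤ 3044000.

Indigo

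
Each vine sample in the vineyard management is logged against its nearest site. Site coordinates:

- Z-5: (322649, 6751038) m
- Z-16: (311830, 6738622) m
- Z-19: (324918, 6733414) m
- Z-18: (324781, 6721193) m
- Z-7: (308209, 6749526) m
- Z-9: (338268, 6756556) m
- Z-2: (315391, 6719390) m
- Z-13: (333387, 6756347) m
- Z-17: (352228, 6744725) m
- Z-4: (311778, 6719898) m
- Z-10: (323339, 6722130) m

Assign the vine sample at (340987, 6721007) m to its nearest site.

Z-18

Squared distances to each site:
Z-5: 1238143205.000; Z-16: 1160418874.000; Z-19: 412146410.000; Z-18: 262669032.000; Z-7: 1887730645.000; Z-9: 1271124362.000; Z-2: 657769905.000; Z-13: 1306675600.000; Z-17: 688903605.000; Z-4: 854395562.000; Z-10: 312713033.000.
Minimum at Z-18.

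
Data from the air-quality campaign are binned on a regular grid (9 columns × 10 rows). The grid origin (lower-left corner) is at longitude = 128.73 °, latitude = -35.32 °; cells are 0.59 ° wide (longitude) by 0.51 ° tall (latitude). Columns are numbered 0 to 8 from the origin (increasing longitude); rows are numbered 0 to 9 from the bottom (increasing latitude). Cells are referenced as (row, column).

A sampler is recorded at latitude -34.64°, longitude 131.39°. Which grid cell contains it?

Column index: ⌊(131.39 − 128.73) / 0.59⌋ = ⌊4.508⌋ = 4
Row offset from origin: ⌊(-34.64 − -35.32) / 0.51⌋ = ⌊1.333⌋ = 1 → row 1

(1, 4)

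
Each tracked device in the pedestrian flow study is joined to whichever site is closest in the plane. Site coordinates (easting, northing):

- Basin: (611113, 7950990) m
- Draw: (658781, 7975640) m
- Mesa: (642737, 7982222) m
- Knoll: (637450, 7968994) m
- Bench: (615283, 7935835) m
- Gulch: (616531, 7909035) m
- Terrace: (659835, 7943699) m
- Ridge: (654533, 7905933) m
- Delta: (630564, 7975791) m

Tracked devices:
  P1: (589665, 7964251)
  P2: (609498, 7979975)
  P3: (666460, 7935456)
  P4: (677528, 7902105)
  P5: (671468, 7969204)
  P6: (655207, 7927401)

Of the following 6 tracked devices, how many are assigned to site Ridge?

P1 → Basin
P2 → Delta
P3 → Terrace
P4 → Ridge
P5 → Draw
P6 → Terrace
1 of the 6 goes to Ridge.

1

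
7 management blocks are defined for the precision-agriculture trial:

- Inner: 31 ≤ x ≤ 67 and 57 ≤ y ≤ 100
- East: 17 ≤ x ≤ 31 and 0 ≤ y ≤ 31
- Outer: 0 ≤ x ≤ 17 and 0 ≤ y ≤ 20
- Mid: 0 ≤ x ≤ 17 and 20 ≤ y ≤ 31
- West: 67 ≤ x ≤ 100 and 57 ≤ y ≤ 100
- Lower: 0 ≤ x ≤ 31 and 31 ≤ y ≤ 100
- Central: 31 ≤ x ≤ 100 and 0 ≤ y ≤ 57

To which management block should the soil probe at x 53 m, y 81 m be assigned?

Inner

The point has x = 53 and y = 81.
Only Inner satisfies 31 ≤ x ≤ 67 and 57 ≤ y ≤ 100.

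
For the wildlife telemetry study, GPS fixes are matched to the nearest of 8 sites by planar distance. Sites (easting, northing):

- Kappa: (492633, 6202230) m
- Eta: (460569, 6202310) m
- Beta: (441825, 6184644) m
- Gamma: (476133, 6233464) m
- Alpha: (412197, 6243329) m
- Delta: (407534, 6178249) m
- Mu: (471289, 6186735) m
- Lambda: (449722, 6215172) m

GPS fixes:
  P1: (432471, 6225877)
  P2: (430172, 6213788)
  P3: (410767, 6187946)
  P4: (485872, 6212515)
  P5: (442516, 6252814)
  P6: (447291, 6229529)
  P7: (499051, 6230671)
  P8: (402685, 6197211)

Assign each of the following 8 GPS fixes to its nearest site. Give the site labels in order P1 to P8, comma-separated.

Lambda, Lambda, Delta, Kappa, Alpha, Lambda, Gamma, Delta

P1 → Lambda (d²=412194026.00)
P2 → Lambda (d²=384117956.00)
P3 → Delta (d²=104484098.00)
P4 → Kappa (d²=151492346.00)
P5 → Alpha (d²=1009206986.00)
P6 → Lambda (d²=212033210.00)
P7 → Gamma (d²=533035573.00)
P8 → Delta (d²=383070245.00)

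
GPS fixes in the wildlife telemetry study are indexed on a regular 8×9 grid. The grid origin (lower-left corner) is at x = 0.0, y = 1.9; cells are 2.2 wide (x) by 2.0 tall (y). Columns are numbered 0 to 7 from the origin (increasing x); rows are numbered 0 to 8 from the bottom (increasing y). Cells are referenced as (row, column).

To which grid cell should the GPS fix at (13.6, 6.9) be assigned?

Column index: ⌊(13.6 − 0.0) / 2.2⌋ = ⌊6.182⌋ = 6
Row offset from origin: ⌊(6.9 − 1.9) / 2.0⌋ = ⌊2.500⌋ = 2 → row 2

(2, 6)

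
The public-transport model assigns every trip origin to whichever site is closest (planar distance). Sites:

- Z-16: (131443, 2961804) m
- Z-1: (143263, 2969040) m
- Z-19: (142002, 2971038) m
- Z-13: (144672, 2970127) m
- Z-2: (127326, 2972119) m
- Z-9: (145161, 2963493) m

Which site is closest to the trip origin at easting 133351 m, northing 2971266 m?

Z-2

Squared distances to each site:
Z-16: 93169908.000; Z-1: 103202820.000; Z-19: 74891785.000; Z-13: 129462362.000; Z-2: 37028234.000; Z-9: 199895629.000.
Minimum at Z-2.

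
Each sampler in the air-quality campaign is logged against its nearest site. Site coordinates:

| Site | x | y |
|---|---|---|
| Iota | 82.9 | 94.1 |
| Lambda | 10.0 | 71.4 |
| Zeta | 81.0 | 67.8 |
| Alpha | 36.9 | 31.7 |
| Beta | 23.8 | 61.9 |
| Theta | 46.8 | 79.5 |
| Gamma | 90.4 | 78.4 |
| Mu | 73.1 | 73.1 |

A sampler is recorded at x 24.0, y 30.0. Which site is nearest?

Squared distances to each site:
Iota: 7578.020; Lambda: 1909.960; Zeta: 4677.840; Alpha: 169.300; Beta: 1017.650; Theta: 2970.090; Gamma: 6751.520; Mu: 4268.420.
Minimum at Alpha.

Alpha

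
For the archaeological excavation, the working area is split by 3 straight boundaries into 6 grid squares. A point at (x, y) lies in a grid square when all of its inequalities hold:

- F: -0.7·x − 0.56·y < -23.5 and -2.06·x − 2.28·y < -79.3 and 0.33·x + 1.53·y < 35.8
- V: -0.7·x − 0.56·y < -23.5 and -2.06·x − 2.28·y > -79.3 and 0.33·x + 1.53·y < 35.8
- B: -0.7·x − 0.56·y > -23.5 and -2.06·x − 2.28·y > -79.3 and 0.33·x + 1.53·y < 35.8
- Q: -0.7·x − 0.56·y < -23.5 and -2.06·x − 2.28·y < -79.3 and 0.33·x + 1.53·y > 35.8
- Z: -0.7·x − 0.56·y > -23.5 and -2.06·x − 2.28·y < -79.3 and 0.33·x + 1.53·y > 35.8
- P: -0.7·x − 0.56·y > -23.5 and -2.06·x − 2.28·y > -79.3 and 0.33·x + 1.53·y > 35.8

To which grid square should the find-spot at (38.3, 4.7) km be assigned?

-0.7·38.3 − 0.56·4.7 = -29.442, which is < -23.5
-2.06·38.3 − 2.28·4.7 = -89.614, which is < -79.3
0.33·38.3 + 1.53·4.7 = 19.830, which is < 35.8
This sign pattern matches F.

F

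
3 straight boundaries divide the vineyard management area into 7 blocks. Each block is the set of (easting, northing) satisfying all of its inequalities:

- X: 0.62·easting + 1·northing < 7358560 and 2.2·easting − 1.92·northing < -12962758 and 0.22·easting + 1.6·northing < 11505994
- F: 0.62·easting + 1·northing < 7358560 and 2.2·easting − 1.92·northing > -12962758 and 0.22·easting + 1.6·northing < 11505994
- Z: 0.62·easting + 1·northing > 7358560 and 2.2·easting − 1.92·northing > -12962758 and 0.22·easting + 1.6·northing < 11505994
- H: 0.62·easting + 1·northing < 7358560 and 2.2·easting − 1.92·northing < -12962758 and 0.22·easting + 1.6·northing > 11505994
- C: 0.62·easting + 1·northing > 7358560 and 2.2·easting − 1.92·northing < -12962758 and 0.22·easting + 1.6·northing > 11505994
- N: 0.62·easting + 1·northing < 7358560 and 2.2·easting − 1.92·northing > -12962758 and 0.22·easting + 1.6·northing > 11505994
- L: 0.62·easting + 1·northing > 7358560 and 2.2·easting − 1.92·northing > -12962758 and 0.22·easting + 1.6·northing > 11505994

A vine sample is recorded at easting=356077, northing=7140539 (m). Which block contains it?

0.62·356077 + 1·7140539 = 7361306.740, which is > 7358560
2.2·356077 − 1.92·7140539 = -12926465.480, which is > -12962758
0.22·356077 + 1.6·7140539 = 11503199.340, which is < 11505994
This sign pattern matches Z.

Z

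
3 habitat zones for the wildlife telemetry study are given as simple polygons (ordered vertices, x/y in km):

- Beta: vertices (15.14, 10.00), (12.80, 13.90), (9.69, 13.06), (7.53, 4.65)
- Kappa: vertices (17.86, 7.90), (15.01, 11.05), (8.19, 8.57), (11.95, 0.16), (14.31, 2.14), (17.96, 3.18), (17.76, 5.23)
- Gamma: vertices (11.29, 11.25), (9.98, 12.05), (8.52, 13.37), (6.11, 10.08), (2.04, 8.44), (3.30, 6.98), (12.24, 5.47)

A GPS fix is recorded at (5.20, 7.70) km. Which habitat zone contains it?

Gamma

Cast a ray rightward from (5.20, 7.70). For each polygon, the edges (by vertex number in listed order) whose endpoints lie on opposite sides of y = 7.70, where each meets that height, and whether that is right or left of the point:
Beta: 3–4 at x≈8.313 (right), 4–1 at x≈11.868 (right) → 2 crossings.
Kappa: 3–4 at x≈8.579 (right), 7–1 at x≈17.853 (right) → 2 crossings.
Gamma: 5–6 at x≈2.679 (left), 7–1 at x≈11.873 (right) → 1 crossing.
Only Gamma has an odd count, so the point is inside Gamma.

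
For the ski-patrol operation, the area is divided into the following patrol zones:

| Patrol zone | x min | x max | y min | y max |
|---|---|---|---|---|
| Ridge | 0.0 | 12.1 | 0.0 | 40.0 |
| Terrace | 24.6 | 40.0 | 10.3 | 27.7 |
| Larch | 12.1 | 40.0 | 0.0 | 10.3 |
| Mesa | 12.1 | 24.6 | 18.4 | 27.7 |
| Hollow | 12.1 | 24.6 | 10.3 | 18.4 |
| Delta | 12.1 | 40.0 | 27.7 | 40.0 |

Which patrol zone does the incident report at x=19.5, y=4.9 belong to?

The point has x = 19.5 and y = 4.9.
Only Larch satisfies 12.1 ≤ x ≤ 40.0 and 0.0 ≤ y ≤ 10.3.

Larch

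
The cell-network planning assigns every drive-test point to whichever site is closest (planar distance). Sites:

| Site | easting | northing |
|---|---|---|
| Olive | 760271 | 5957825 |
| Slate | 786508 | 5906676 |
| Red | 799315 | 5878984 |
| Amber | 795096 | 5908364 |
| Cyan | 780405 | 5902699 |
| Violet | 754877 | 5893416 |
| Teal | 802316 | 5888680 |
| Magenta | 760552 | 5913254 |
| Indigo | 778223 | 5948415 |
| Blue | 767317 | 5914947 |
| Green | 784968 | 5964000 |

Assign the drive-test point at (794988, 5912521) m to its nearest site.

Squared distances to each site:
Olive: 3257722505.000; Slate: 106074425.000; Red: 1143453298.000; Amber: 17292313.000; Cyan: 309135573.000; Violet: 1973893346.000; Teal: 622092865.000; Magenta: 1186375385.000; Indigo: 1569444461.000; Blue: 771569717.000; Green: 2750487841.000.
Minimum at Amber.

Amber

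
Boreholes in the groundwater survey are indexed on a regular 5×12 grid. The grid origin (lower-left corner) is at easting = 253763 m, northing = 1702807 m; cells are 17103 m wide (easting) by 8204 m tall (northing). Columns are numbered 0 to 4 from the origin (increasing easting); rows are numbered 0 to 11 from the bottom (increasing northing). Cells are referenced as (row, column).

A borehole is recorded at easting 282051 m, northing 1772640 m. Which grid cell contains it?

(8, 1)

Column index: ⌊(282051 − 253763) / 17103⌋ = ⌊1.654⌋ = 1
Row offset from origin: ⌊(1772640 − 1702807) / 8204⌋ = ⌊8.512⌋ = 8 → row 8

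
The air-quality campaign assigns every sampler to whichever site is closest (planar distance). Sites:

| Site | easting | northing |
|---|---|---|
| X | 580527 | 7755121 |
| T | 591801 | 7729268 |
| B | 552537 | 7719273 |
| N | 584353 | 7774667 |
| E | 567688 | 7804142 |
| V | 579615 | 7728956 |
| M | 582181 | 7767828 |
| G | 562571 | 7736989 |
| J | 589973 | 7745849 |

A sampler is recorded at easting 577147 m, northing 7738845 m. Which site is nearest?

V

Squared distances to each site:
X: 276332576.000; T: 306458645.000; B: 988715284.000; N: 1335142120.000; E: 4353170890.000; V: 103883345.000; M: 865355445.000; G: 215904512.000; J: 213562292.000.
Minimum at V.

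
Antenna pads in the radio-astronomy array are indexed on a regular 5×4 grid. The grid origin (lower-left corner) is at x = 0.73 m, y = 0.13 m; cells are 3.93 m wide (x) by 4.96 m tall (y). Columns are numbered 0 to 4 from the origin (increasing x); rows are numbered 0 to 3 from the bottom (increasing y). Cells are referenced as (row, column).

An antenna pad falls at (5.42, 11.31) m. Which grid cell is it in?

(2, 1)

Column index: ⌊(5.42 − 0.73) / 3.93⌋ = ⌊1.193⌋ = 1
Row offset from origin: ⌊(11.31 − 0.13) / 4.96⌋ = ⌊2.254⌋ = 2 → row 2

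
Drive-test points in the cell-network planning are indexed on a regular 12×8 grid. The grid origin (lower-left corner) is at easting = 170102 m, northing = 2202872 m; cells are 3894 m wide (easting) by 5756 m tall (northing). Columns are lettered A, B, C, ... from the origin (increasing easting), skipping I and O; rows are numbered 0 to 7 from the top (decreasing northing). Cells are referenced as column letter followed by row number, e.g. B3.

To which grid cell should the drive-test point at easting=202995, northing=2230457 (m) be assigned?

Column index: ⌊(202995 − 170102) / 3894⌋ = ⌊8.447⌋ = 8 → column J
Row offset from origin: ⌊(2230457 − 2202872) / 5756⌋ = ⌊4.792⌋ = 4 → row 3 (counted from top)

J3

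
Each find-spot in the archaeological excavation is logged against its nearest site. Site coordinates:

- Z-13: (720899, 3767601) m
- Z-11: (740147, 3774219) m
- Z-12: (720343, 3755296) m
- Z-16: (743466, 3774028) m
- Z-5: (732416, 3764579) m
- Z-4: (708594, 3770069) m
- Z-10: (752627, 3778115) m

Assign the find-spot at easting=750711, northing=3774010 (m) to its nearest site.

Squared distances to each site:
Z-13: 929830625.000; Z-11: 111641777.000; Z-12: 1272429220.000; Z-16: 52490349.000; Z-5: 423650786.000; Z-4: 1789373170.000; Z-10: 20522081.000.
Minimum at Z-10.

Z-10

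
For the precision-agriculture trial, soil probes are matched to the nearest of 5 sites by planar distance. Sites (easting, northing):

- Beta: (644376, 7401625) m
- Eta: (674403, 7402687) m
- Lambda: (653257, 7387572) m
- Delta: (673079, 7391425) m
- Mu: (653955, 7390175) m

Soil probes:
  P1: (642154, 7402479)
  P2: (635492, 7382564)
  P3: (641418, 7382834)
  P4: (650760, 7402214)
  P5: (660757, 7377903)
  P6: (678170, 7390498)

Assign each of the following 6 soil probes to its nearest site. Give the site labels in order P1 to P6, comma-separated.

P1 → Beta (d²=5666600.00)
P2 → Lambda (d²=340675289.00)
P3 → Lambda (d²=162610565.00)
P4 → Beta (d²=41102377.00)
P5 → Lambda (d²=149739561.00)
P6 → Delta (d²=26777610.00)

Beta, Lambda, Lambda, Beta, Lambda, Delta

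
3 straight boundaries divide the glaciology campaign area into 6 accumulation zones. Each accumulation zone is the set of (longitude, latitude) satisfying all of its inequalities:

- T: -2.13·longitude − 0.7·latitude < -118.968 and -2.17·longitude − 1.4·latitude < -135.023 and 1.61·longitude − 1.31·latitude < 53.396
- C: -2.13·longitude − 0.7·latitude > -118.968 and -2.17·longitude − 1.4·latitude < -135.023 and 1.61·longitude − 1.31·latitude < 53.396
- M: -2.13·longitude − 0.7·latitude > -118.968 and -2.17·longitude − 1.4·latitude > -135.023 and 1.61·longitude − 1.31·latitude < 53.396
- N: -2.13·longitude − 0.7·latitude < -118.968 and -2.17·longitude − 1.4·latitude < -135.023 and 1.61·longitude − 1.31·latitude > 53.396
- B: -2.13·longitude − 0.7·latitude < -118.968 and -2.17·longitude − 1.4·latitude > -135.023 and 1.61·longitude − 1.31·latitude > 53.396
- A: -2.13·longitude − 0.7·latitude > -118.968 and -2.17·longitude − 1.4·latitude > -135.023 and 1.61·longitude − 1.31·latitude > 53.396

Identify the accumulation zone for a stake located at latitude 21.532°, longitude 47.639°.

-2.13·47.639 − 0.7·21.532 = -116.543, which is > -118.968
-2.17·47.639 − 1.4·21.532 = -133.521, which is > -135.023
1.61·47.639 − 1.31·21.532 = 48.492, which is < 53.396
This sign pattern matches M.

M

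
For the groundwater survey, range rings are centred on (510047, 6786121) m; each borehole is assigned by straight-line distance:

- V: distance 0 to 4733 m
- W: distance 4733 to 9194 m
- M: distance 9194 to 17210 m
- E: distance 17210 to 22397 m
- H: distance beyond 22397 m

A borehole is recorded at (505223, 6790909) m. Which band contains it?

Distance = √((505223−510047)² + (6790909−6786121)²) = √(23270976.000 + 22924944.000) = 6796.758 m.
4733 ≤ 6796.758 < 9194 → W.

W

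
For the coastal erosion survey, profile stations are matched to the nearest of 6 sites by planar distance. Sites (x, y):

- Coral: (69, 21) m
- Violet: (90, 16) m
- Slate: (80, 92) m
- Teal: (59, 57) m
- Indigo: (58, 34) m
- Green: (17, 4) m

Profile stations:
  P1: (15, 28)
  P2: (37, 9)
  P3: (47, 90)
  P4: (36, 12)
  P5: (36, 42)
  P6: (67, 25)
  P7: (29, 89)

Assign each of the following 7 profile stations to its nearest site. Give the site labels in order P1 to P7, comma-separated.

Green, Green, Slate, Green, Indigo, Coral, Teal

P1 → Green (d²=580.00)
P2 → Green (d²=425.00)
P3 → Slate (d²=1093.00)
P4 → Green (d²=425.00)
P5 → Indigo (d²=548.00)
P6 → Coral (d²=20.00)
P7 → Teal (d²=1924.00)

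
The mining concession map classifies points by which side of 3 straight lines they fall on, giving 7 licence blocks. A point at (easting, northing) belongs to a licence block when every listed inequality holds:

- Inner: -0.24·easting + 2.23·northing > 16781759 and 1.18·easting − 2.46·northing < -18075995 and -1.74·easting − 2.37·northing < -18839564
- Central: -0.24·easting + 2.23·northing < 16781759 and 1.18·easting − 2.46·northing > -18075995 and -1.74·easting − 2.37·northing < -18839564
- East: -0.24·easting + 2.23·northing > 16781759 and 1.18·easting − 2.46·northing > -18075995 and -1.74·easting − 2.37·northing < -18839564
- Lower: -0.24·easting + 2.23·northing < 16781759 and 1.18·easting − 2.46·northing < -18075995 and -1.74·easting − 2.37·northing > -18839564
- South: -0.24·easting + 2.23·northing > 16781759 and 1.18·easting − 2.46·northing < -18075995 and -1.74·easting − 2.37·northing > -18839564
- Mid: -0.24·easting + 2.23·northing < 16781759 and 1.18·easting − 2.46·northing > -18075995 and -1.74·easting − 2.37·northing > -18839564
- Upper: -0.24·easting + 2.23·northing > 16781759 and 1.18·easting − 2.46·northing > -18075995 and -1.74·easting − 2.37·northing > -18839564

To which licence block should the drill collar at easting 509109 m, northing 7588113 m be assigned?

-0.24·509109 + 2.23·7588113 = 16799305.830, which is > 16781759
1.18·509109 − 2.46·7588113 = -18066009.360, which is > -18075995
-1.74·509109 − 2.37·7588113 = -18869677.470, which is < -18839564
This sign pattern matches East.

East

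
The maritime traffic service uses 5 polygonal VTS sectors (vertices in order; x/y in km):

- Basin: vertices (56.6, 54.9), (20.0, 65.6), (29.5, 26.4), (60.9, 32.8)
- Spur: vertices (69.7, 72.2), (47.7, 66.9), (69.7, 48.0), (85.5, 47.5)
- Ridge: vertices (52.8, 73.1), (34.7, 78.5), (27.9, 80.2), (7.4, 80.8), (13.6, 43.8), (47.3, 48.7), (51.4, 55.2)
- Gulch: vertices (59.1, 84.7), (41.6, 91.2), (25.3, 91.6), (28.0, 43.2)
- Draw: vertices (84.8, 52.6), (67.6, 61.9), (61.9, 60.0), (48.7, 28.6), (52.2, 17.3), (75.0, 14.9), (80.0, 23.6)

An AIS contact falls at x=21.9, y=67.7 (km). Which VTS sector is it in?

Cast a ray rightward from (21.9, 67.7). For each polygon, the edges (by vertex number in listed order) whose endpoints lie on opposite sides of y = 67.7, where each meets that height, and whether that is right or left of the point:
Basin: no edge straddles that height → 0 crossings.
Spur: 1–2 at x≈51.02 (right), 4–1 at x≈72.58 (right) → 2 crossings.
Ridge: 4–5 at x≈9.60 (left), 7–1 at x≈52.38 (right) → 1 crossing.
Gulch: 3–4 at x≈26.63 (right), 4–1 at x≈46.36 (right) → 2 crossings.
Draw: no edge straddles that height → 0 crossings.
Only Ridge has an odd count, so the point is inside Ridge.

Ridge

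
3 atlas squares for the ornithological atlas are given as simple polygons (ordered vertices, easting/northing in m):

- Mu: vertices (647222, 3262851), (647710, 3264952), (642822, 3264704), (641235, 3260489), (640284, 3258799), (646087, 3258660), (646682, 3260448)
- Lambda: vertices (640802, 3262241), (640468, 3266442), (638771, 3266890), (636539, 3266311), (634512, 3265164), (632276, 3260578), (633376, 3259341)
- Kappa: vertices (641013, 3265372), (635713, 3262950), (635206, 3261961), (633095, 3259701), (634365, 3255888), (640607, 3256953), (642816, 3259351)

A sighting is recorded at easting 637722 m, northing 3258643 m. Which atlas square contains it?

Cast a ray rightward from (637722, 3258643). For each polygon, the edges (by vertex number in listed order) whose endpoints lie on opposite sides of northing = 3258643, where each meets that height, and whether that is right or left of the point:
Mu: no edge straddles that height → 0 crossings.
Lambda: no edge straddles that height → 0 crossings.
Kappa: 4–5 at easting≈633447.4 (left), 6–7 at easting≈642163.8 (right) → 1 crossing.
Only Kappa has an odd count, so the point is inside Kappa.

Kappa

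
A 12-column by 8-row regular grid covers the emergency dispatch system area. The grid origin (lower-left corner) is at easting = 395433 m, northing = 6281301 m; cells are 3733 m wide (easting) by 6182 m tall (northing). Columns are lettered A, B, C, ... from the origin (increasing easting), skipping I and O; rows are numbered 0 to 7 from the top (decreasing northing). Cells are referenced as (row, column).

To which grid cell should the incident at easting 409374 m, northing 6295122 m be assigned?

Column index: ⌊(409374 − 395433) / 3733⌋ = ⌊3.735⌋ = 3 → column D
Row offset from origin: ⌊(6295122 − 6281301) / 6182⌋ = ⌊2.236⌋ = 2 → row 5 (counted from top)

(5, D)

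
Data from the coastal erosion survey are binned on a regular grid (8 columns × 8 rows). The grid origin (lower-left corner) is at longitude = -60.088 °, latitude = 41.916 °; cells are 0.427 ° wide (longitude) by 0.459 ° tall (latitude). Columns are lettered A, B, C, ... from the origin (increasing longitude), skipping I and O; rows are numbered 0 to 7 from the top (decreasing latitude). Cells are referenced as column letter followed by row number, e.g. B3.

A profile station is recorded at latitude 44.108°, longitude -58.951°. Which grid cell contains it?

C3

Column index: ⌊(-58.951 − -60.088) / 0.427⌋ = ⌊2.663⌋ = 2 → column C
Row offset from origin: ⌊(44.108 − 41.916) / 0.459⌋ = ⌊4.776⌋ = 4 → row 3 (counted from top)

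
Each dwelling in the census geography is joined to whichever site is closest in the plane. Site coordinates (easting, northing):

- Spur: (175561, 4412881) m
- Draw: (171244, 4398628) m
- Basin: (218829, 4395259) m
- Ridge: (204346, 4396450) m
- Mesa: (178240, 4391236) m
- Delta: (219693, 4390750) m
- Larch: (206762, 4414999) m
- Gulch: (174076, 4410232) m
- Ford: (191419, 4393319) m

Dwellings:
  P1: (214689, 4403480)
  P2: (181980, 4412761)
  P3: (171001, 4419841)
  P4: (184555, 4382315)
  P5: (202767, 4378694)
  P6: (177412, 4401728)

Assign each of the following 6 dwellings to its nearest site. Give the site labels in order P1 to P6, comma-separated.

P1 → Basin (d²=84724441.00)
P2 → Spur (d²=41217961.00)
P3 → Spur (d²=69235200.00)
P4 → Mesa (d²=119463466.00)
P5 → Ridge (d²=317768777.00)
P6 → Draw (d²=47654224.00)

Basin, Spur, Spur, Mesa, Ridge, Draw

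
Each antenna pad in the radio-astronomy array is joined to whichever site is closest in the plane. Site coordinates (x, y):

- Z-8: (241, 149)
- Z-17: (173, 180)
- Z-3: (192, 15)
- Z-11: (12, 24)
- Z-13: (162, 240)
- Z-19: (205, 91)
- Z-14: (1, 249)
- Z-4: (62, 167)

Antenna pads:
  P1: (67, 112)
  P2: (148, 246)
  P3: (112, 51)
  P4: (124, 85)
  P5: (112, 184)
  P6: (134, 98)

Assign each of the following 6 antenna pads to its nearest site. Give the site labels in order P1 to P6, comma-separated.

P1 → Z-4 (d²=3050.00)
P2 → Z-13 (d²=232.00)
P3 → Z-3 (d²=7696.00)
P4 → Z-19 (d²=6597.00)
P5 → Z-4 (d²=2789.00)
P6 → Z-19 (d²=5090.00)

Z-4, Z-13, Z-3, Z-19, Z-4, Z-19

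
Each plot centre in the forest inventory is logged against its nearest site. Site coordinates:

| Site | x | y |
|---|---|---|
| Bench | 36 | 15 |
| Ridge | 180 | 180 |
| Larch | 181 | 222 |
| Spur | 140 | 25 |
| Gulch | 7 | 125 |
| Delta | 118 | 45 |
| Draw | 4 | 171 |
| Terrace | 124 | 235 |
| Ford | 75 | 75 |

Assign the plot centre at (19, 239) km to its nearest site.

Draw

Squared distances to each site:
Bench: 50465.000; Ridge: 29402.000; Larch: 26533.000; Spur: 60437.000; Gulch: 13140.000; Delta: 47437.000; Draw: 4849.000; Terrace: 11041.000; Ford: 30032.000.
Minimum at Draw.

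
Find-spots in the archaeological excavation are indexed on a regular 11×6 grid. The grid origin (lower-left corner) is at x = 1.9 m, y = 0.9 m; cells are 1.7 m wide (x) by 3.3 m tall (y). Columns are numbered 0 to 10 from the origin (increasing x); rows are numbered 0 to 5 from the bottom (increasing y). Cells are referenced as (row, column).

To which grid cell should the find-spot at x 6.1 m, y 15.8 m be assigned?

(4, 2)

Column index: ⌊(6.1 − 1.9) / 1.7⌋ = ⌊2.471⌋ = 2
Row offset from origin: ⌊(15.8 − 0.9) / 3.3⌋ = ⌊4.515⌋ = 4 → row 4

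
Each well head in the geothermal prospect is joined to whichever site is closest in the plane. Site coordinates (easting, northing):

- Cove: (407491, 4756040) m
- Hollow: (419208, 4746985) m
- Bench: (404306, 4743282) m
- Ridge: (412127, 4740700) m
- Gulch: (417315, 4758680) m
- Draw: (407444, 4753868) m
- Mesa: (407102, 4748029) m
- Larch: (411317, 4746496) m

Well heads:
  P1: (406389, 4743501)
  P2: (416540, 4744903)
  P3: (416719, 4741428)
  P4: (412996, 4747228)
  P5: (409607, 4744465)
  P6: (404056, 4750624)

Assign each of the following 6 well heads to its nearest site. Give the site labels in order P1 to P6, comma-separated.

Bench, Hollow, Ridge, Larch, Larch, Mesa

P1 → Bench (d²=4386850.00)
P2 → Hollow (d²=11452948.00)
P3 → Ridge (d²=21616448.00)
P4 → Larch (d²=3354865.00)
P5 → Larch (d²=7049061.00)
P6 → Mesa (d²=16012141.00)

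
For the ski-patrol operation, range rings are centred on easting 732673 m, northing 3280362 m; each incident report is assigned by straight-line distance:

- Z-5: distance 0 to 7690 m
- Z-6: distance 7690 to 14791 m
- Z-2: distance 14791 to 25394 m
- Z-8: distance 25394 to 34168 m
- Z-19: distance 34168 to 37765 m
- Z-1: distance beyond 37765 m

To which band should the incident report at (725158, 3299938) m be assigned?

Z-2

Distance = √((725158−732673)² + (3299938−3280362)²) = √(56475225.000 + 383219776.000) = 20968.906 m.
14791 ≤ 20968.906 < 25394 → Z-2.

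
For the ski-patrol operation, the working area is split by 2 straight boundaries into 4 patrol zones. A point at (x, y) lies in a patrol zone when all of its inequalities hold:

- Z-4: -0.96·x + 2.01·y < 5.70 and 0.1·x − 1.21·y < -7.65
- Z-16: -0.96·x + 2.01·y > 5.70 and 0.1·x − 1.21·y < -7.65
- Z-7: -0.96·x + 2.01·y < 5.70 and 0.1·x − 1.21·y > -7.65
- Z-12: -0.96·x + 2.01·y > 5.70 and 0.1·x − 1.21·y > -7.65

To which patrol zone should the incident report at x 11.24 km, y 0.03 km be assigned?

-0.96·11.24 + 2.01·0.03 = -10.730, which is < 5.70
0.1·11.24 − 1.21·0.03 = 1.088, which is > -7.65
This sign pattern matches Z-7.

Z-7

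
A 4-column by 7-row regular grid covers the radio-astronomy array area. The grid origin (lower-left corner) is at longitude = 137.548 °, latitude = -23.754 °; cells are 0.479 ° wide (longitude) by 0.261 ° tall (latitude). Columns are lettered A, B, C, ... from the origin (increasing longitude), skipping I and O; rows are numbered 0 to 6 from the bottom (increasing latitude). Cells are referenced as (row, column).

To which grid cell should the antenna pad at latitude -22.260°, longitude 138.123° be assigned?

Column index: ⌊(138.123 − 137.548) / 0.479⌋ = ⌊1.200⌋ = 1 → column B
Row offset from origin: ⌊(-22.260 − -23.754) / 0.261⌋ = ⌊5.724⌋ = 5 → row 5

(5, B)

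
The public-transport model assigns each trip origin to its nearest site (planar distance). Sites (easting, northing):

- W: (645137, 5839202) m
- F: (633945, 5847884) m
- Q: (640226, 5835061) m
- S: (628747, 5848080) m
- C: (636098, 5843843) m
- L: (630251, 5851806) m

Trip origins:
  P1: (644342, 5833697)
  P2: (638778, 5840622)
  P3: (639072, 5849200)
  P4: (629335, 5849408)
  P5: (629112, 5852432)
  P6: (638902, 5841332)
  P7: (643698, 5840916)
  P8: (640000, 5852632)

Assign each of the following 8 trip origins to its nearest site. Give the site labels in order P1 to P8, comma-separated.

P1 → Q (d²=18801952.00)
P2 → C (d²=17557241.00)
P3 → F (d²=28017985.00)
P4 → S (d²=2109328.00)
P5 → L (d²=1689197.00)
P6 → C (d²=14167537.00)
P7 → W (d²=5008517.00)
P8 → F (d²=59206529.00)

Q, C, F, S, L, C, W, F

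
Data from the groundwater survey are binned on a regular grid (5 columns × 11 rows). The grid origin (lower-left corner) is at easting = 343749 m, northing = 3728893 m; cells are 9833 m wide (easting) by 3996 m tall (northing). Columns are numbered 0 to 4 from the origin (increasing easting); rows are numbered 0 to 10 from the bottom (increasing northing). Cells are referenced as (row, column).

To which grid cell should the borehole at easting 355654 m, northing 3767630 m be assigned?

(9, 1)

Column index: ⌊(355654 − 343749) / 9833⌋ = ⌊1.211⌋ = 1
Row offset from origin: ⌊(3767630 − 3728893) / 3996⌋ = ⌊9.694⌋ = 9 → row 9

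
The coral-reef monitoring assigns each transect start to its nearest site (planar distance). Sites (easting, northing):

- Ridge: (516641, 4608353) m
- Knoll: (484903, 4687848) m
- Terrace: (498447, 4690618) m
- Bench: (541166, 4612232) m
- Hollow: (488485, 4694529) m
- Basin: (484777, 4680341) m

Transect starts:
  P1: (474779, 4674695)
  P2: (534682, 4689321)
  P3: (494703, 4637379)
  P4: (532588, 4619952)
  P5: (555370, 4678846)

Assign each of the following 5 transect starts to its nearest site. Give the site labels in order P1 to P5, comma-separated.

P1 → Basin (d²=131837320.00)
P2 → Terrace (d²=1314657434.00)
P3 → Ridge (d²=1323784520.00)
P4 → Bench (d²=133180484.00)
P5 → Terrace (d²=3378807913.00)

Basin, Terrace, Ridge, Bench, Terrace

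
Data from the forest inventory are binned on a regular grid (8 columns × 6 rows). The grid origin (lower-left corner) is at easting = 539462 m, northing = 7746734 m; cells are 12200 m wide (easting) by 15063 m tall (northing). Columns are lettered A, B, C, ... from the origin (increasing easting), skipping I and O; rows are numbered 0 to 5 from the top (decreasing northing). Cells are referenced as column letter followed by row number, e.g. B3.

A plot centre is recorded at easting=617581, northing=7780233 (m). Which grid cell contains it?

Column index: ⌊(617581 − 539462) / 12200⌋ = ⌊6.403⌋ = 6 → column G
Row offset from origin: ⌊(7780233 − 7746734) / 15063⌋ = ⌊2.224⌋ = 2 → row 3 (counted from top)

G3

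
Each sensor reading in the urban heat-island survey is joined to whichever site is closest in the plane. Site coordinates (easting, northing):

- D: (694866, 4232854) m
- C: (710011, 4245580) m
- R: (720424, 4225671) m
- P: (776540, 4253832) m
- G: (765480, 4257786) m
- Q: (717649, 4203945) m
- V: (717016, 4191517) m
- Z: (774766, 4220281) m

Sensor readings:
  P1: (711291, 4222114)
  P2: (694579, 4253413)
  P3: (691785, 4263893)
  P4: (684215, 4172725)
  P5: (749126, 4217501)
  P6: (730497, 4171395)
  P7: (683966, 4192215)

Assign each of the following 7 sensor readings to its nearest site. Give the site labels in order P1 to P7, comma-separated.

P1 → R (d²=96063938.00)
P2 → C (d²=299502513.00)
P3 → C (d²=667553045.00)
P4 → V (d²=1429044865.00)
P5 → Z (d²=665138000.00)
P6 → V (d²=586632245.00)
P7 → V (d²=1092789704.00)

R, C, C, V, Z, V, V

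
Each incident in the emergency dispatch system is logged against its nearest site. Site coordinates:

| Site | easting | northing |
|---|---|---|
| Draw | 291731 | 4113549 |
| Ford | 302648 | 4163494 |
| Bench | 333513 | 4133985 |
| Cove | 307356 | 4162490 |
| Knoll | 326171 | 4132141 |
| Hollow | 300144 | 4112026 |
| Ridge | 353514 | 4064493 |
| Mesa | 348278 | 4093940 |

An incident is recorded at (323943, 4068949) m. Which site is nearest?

Squared distances to each site:
Draw: 3026772944.000; Ford: 9392234050.000; Bench: 4321266196.000; Cove: 9025047250.000; Knoll: 3998192848.000; Hollow: 2422020330.000; Ridge: 894299977.000; Mesa: 1216742306.000.
Minimum at Ridge.

Ridge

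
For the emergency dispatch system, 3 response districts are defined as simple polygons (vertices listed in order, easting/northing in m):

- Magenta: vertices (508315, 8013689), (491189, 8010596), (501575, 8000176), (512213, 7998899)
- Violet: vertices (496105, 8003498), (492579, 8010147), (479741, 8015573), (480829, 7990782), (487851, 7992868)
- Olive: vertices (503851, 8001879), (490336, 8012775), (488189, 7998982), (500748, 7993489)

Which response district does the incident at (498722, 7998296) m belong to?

Cast a ray rightward from (498722, 7998296). For each polygon, the edges (by vertex number in listed order) whose endpoints lie on opposite sides of northing = 7998296, where each meets that height, and whether that is right or left of the point:
Magenta: no edge straddles that height → 0 crossings.
Violet: 3–4 at easting≈480499.2 (left), 5–1 at easting≈492065.7 (left) → 0 crossings.
Olive: 3–4 at easting≈489757.4 (left), 4–1 at easting≈502525.8 (right) → 1 crossing.
Only Olive has an odd count, so the point is inside Olive.

Olive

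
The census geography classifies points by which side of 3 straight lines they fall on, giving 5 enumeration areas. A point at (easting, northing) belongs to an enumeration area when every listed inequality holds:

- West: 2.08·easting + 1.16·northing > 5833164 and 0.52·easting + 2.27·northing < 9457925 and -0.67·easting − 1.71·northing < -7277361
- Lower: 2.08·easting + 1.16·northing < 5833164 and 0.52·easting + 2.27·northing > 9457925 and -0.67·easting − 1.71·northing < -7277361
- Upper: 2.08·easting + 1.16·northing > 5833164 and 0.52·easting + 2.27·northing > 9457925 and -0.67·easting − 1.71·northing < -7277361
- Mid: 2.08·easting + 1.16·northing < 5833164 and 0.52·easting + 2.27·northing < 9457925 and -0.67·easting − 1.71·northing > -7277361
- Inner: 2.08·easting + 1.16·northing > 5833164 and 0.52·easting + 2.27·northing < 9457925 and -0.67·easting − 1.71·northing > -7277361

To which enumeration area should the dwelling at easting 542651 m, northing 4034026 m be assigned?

2.08·542651 + 1.16·4034026 = 5808184.240, which is < 5833164
0.52·542651 + 2.27·4034026 = 9439417.540, which is < 9457925
-0.67·542651 − 1.71·4034026 = -7261760.630, which is > -7277361
This sign pattern matches Mid.

Mid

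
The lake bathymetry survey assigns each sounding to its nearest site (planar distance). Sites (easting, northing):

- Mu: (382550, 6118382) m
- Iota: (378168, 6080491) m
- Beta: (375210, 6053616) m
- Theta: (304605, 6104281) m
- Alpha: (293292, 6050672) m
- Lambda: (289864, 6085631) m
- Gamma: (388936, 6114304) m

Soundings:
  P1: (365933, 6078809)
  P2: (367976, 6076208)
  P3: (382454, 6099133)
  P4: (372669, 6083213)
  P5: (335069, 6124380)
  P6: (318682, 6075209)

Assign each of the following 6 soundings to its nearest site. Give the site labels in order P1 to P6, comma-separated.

Iota, Iota, Gamma, Iota, Theta, Lambda

P1 → Iota (d²=152524349.00)
P2 → Iota (d²=122220953.00)
P3 → Gamma (d²=272175565.00)
P4 → Iota (d²=37648285.00)
P5 → Theta (d²=1332025097.00)
P6 → Lambda (d²=939095208.00)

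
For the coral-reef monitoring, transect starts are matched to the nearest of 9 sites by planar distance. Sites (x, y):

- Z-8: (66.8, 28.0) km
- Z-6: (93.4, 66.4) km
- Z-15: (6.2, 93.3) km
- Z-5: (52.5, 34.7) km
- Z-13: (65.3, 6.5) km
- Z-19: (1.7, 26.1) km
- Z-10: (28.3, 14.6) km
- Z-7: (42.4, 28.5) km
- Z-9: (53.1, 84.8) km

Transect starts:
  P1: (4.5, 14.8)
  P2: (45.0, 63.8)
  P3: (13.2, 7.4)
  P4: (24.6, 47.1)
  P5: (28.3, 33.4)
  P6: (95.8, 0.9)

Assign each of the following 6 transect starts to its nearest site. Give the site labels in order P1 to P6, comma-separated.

P1 → Z-19 (d²=135.53)
P2 → Z-9 (d²=506.61)
P3 → Z-10 (d²=279.85)
P4 → Z-7 (d²=662.80)
P5 → Z-7 (d²=222.82)
P6 → Z-13 (d²=961.61)

Z-19, Z-9, Z-10, Z-7, Z-7, Z-13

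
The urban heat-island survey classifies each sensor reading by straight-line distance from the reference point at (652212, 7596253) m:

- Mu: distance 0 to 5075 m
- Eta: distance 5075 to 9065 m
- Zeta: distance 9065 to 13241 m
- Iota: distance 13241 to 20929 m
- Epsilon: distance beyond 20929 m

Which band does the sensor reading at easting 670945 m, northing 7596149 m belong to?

Distance = √((670945−652212)² + (7596149−7596253)²) = √(350925289.000 + 10816.000) = 18733.289 m.
13241 ≤ 18733.289 < 20929 → Iota.

Iota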